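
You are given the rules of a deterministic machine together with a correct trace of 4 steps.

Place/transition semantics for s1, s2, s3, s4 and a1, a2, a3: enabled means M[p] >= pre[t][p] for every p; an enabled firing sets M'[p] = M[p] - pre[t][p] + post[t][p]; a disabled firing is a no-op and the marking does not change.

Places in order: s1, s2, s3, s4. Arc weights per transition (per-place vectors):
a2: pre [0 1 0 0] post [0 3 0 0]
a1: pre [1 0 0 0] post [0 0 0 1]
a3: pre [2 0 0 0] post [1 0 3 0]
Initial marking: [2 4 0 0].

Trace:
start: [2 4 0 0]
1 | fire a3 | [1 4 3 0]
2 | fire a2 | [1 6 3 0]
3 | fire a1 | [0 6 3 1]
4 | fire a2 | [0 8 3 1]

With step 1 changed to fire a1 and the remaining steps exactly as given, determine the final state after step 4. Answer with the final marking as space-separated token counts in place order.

(re-executing from step 1 with the substitution; state before step 1: [2 4 0 0])
1 | fire a1 | [1 4 0 1]
2 | fire a2 | [1 6 0 1]
3 | fire a1 | [0 6 0 2]
4 | fire a2 | [0 8 0 2]

0 8 0 2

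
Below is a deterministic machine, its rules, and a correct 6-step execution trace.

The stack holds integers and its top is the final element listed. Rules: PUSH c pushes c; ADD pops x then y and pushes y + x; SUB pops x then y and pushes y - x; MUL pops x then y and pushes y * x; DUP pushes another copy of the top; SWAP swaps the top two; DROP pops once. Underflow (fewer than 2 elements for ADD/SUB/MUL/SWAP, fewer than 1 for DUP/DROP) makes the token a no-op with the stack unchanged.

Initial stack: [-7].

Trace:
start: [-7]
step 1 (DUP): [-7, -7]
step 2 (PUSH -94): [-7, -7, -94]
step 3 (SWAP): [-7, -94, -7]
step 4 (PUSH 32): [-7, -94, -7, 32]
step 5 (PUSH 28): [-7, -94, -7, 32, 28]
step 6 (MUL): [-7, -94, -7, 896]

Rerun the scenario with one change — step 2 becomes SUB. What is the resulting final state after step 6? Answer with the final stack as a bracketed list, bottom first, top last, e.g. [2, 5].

[0, 896]

(re-executing from step 2 with the substitution; state before step 2: [-7, -7])
step 2 (SUB): [0]
step 3 (SWAP): [0]
step 4 (PUSH 32): [0, 32]
step 5 (PUSH 28): [0, 32, 28]
step 6 (MUL): [0, 896]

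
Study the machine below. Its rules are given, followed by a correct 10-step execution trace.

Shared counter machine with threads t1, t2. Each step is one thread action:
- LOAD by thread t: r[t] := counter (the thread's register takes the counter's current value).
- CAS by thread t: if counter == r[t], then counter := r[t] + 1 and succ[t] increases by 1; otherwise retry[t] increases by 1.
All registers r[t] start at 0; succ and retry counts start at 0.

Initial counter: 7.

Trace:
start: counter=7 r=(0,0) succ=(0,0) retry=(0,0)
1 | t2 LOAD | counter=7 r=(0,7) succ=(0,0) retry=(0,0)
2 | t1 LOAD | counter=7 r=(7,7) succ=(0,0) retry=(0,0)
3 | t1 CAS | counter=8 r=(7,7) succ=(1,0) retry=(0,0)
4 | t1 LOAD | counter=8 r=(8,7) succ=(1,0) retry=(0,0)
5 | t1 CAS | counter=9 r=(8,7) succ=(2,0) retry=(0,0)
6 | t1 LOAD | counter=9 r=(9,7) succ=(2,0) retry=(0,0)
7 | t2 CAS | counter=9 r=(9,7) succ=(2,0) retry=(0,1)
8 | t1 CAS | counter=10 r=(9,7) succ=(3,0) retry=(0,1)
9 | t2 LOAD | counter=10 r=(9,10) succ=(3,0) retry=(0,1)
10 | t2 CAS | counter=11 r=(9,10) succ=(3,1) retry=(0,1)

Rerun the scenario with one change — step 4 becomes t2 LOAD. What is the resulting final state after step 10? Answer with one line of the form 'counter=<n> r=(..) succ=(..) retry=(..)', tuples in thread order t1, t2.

counter=10 r=(8,9) succ=(1,2) retry=(2,0)

(re-executing from step 4 with the substitution; state before step 4: counter=8 r=(7,7) succ=(1,0) retry=(0,0))
4 | t2 LOAD | counter=8 r=(7,8) succ=(1,0) retry=(0,0)
5 | t1 CAS | counter=8 r=(7,8) succ=(1,0) retry=(1,0)
6 | t1 LOAD | counter=8 r=(8,8) succ=(1,0) retry=(1,0)
7 | t2 CAS | counter=9 r=(8,8) succ=(1,1) retry=(1,0)
8 | t1 CAS | counter=9 r=(8,8) succ=(1,1) retry=(2,0)
9 | t2 LOAD | counter=9 r=(8,9) succ=(1,1) retry=(2,0)
10 | t2 CAS | counter=10 r=(8,9) succ=(1,2) retry=(2,0)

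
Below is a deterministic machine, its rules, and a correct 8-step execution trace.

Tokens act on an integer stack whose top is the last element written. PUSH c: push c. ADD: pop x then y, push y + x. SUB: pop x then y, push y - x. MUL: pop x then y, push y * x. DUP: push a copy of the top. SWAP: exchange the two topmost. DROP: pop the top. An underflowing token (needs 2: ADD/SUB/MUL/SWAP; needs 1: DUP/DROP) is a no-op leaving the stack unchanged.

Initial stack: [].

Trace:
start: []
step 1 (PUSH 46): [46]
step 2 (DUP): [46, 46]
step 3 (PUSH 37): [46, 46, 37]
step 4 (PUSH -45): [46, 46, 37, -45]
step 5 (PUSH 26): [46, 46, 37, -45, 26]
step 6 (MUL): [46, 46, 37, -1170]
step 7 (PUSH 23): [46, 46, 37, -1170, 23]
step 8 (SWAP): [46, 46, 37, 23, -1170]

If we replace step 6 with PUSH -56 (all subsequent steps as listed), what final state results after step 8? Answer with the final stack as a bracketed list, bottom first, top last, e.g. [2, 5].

(re-executing from step 6 with the substitution; state before step 6: [46, 46, 37, -45, 26])
step 6 (PUSH -56): [46, 46, 37, -45, 26, -56]
step 7 (PUSH 23): [46, 46, 37, -45, 26, -56, 23]
step 8 (SWAP): [46, 46, 37, -45, 26, 23, -56]

[46, 46, 37, -45, 26, 23, -56]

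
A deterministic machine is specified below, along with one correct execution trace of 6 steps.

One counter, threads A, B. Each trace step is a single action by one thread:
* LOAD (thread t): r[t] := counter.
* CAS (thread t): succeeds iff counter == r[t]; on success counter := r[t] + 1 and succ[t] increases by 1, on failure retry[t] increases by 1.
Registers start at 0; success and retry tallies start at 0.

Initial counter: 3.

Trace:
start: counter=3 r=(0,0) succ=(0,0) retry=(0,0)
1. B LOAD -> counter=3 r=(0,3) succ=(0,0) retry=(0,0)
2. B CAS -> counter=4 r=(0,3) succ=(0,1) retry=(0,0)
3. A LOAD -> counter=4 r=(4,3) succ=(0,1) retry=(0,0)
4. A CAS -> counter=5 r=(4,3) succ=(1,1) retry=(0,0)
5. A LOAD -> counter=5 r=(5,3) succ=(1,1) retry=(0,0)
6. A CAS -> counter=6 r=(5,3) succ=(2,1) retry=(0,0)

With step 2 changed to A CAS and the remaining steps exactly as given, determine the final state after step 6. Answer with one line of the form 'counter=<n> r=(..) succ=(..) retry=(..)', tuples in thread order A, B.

counter=5 r=(4,3) succ=(2,0) retry=(1,0)

(re-executing from step 2 with the substitution; state before step 2: counter=3 r=(0,3) succ=(0,0) retry=(0,0))
2. A CAS -> counter=3 r=(0,3) succ=(0,0) retry=(1,0)
3. A LOAD -> counter=3 r=(3,3) succ=(0,0) retry=(1,0)
4. A CAS -> counter=4 r=(3,3) succ=(1,0) retry=(1,0)
5. A LOAD -> counter=4 r=(4,3) succ=(1,0) retry=(1,0)
6. A CAS -> counter=5 r=(4,3) succ=(2,0) retry=(1,0)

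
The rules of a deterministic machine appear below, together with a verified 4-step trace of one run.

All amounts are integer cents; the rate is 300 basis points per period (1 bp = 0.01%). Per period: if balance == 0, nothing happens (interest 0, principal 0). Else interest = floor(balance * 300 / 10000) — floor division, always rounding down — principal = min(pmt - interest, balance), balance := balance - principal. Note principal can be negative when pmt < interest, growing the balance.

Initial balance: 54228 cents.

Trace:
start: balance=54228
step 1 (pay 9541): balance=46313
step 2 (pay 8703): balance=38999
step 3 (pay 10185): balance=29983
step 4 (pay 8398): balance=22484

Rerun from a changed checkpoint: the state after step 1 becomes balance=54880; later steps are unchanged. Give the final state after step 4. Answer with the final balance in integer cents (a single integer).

state after step 1 := balance=54880
step 2 (pay 8703): balance=47823
step 3 (pay 10185): balance=39072
step 4 (pay 8398): balance=31846

31846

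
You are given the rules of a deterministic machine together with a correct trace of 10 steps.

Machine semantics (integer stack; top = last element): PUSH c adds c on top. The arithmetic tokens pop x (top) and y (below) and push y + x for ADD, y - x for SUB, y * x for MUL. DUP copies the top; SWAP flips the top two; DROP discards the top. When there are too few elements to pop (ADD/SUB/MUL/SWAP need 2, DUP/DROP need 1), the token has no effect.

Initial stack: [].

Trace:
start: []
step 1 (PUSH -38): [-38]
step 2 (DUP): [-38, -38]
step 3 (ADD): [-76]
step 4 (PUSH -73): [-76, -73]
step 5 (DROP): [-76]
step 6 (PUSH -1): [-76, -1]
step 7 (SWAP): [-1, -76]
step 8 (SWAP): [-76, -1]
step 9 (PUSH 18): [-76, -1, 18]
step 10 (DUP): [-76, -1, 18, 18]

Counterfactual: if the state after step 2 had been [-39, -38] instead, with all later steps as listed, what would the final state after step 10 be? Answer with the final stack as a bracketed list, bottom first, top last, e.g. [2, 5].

[-77, -1, 18, 18]

state after step 2 := [-39, -38]
step 3 (ADD): [-77]
step 4 (PUSH -73): [-77, -73]
step 5 (DROP): [-77]
step 6 (PUSH -1): [-77, -1]
step 7 (SWAP): [-1, -77]
step 8 (SWAP): [-77, -1]
step 9 (PUSH 18): [-77, -1, 18]
step 10 (DUP): [-77, -1, 18, 18]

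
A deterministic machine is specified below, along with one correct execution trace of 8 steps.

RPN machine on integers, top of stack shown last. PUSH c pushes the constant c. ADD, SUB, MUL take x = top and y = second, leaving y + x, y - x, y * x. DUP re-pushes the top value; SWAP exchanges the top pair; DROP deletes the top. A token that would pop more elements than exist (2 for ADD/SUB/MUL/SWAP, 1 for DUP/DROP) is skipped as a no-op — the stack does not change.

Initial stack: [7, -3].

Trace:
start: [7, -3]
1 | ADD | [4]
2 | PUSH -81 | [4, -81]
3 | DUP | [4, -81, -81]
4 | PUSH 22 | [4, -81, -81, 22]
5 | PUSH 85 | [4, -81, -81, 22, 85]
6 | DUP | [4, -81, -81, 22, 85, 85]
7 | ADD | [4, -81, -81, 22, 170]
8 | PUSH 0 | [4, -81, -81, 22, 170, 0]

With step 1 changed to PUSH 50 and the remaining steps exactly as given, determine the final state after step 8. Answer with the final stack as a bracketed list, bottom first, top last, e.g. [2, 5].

[7, -3, 50, -81, -81, 22, 170, 0]

(re-executing from step 1 with the substitution; state before step 1: [7, -3])
1 | PUSH 50 | [7, -3, 50]
2 | PUSH -81 | [7, -3, 50, -81]
3 | DUP | [7, -3, 50, -81, -81]
4 | PUSH 22 | [7, -3, 50, -81, -81, 22]
5 | PUSH 85 | [7, -3, 50, -81, -81, 22, 85]
6 | DUP | [7, -3, 50, -81, -81, 22, 85, 85]
7 | ADD | [7, -3, 50, -81, -81, 22, 170]
8 | PUSH 0 | [7, -3, 50, -81, -81, 22, 170, 0]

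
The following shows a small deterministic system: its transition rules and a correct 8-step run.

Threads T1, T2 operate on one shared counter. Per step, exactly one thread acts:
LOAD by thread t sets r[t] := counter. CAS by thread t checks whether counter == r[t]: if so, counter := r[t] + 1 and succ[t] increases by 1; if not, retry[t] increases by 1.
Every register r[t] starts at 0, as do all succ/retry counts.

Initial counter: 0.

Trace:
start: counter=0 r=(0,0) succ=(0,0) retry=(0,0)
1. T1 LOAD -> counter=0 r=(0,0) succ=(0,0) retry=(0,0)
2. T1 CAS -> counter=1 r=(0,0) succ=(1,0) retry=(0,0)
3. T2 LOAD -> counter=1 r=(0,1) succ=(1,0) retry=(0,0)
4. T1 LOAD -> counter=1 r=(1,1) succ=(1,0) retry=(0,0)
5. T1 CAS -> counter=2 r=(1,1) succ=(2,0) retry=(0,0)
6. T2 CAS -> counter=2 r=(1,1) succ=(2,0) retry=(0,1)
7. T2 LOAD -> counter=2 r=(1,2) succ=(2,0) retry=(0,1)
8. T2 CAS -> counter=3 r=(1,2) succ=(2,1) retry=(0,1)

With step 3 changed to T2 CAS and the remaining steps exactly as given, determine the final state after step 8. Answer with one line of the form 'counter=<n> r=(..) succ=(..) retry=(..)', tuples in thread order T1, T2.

counter=3 r=(1,2) succ=(2,1) retry=(0,2)

(re-executing from step 3 with the substitution; state before step 3: counter=1 r=(0,0) succ=(1,0) retry=(0,0))
3. T2 CAS -> counter=1 r=(0,0) succ=(1,0) retry=(0,1)
4. T1 LOAD -> counter=1 r=(1,0) succ=(1,0) retry=(0,1)
5. T1 CAS -> counter=2 r=(1,0) succ=(2,0) retry=(0,1)
6. T2 CAS -> counter=2 r=(1,0) succ=(2,0) retry=(0,2)
7. T2 LOAD -> counter=2 r=(1,2) succ=(2,0) retry=(0,2)
8. T2 CAS -> counter=3 r=(1,2) succ=(2,1) retry=(0,2)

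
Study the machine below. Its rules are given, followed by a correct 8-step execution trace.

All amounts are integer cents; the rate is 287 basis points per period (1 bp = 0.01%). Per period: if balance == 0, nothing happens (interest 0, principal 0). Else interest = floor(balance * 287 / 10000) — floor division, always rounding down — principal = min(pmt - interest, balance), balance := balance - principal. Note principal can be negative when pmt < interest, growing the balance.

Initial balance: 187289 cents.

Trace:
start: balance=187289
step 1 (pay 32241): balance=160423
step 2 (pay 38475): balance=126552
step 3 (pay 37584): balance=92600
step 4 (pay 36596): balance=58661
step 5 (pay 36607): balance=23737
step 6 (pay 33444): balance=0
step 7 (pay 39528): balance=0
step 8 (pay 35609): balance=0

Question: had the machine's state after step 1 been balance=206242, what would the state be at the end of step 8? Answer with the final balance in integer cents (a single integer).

0

state after step 1 := balance=206242
step 2 (pay 38475): balance=173686
step 3 (pay 37584): balance=141086
step 4 (pay 36596): balance=108539
step 5 (pay 36607): balance=75047
step 6 (pay 33444): balance=43756
step 7 (pay 39528): balance=5483
step 8 (pay 35609): balance=0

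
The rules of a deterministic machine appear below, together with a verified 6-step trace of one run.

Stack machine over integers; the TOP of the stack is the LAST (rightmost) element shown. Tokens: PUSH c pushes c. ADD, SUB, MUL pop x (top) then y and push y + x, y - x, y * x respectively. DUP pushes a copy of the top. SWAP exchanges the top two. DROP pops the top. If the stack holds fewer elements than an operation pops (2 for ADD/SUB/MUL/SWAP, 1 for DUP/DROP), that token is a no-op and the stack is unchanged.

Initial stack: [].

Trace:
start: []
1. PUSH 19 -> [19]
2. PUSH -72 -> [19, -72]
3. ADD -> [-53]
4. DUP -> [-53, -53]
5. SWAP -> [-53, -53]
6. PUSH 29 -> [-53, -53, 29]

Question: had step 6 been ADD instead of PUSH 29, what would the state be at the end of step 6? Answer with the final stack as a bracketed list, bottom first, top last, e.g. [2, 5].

(re-executing from step 6 with the substitution; state before step 6: [-53, -53])
6. ADD -> [-106]

[-106]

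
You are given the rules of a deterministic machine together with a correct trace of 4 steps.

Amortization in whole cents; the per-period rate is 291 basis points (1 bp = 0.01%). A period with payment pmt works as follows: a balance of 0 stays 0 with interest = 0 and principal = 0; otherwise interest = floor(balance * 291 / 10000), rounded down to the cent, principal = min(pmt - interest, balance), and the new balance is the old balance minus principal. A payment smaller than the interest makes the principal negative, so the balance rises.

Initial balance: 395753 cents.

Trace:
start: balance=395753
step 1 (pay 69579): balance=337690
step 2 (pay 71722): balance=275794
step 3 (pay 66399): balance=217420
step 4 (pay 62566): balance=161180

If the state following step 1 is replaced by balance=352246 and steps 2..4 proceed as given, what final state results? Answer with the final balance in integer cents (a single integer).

state after step 1 := balance=352246
step 2 (pay 71722): balance=290774
step 3 (pay 66399): balance=232836
step 4 (pay 62566): balance=177045

177045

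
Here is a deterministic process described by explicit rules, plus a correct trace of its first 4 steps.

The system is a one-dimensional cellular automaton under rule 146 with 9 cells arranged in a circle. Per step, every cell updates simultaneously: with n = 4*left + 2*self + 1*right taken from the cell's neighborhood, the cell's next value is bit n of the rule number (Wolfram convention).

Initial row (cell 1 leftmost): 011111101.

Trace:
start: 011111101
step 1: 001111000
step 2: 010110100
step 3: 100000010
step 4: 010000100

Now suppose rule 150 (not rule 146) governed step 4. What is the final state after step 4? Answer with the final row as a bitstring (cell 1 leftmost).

110000110

(re-executing step 4 under rule 150; state before step 4: 100000010)
step 4: 110000110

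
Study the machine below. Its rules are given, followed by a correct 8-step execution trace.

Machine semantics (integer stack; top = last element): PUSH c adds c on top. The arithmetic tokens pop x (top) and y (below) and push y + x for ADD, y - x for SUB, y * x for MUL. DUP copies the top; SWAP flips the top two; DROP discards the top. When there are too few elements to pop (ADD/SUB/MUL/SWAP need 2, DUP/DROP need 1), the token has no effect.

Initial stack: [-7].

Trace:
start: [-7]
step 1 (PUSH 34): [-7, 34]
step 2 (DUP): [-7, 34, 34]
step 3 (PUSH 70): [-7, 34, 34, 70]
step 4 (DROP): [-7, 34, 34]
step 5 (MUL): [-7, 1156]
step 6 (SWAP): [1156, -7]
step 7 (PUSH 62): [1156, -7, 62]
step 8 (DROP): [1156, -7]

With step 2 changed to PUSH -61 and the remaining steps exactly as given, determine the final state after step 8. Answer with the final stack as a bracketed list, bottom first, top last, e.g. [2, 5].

[-2074, -7]

(re-executing from step 2 with the substitution; state before step 2: [-7, 34])
step 2 (PUSH -61): [-7, 34, -61]
step 3 (PUSH 70): [-7, 34, -61, 70]
step 4 (DROP): [-7, 34, -61]
step 5 (MUL): [-7, -2074]
step 6 (SWAP): [-2074, -7]
step 7 (PUSH 62): [-2074, -7, 62]
step 8 (DROP): [-2074, -7]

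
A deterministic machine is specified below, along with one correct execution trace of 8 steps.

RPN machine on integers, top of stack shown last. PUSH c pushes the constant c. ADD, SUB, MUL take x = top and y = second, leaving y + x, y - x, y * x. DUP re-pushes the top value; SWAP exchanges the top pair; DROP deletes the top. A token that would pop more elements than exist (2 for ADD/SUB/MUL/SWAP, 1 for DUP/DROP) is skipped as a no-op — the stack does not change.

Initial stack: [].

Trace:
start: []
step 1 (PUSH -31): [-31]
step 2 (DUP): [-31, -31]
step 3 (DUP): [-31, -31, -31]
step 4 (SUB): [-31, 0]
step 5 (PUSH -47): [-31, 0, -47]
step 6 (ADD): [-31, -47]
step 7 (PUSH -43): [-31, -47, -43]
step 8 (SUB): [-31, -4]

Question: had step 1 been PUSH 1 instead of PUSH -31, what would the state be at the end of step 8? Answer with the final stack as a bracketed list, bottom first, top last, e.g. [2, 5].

(re-executing from step 1 with the substitution; state before step 1: [])
step 1 (PUSH 1): [1]
step 2 (DUP): [1, 1]
step 3 (DUP): [1, 1, 1]
step 4 (SUB): [1, 0]
step 5 (PUSH -47): [1, 0, -47]
step 6 (ADD): [1, -47]
step 7 (PUSH -43): [1, -47, -43]
step 8 (SUB): [1, -4]

[1, -4]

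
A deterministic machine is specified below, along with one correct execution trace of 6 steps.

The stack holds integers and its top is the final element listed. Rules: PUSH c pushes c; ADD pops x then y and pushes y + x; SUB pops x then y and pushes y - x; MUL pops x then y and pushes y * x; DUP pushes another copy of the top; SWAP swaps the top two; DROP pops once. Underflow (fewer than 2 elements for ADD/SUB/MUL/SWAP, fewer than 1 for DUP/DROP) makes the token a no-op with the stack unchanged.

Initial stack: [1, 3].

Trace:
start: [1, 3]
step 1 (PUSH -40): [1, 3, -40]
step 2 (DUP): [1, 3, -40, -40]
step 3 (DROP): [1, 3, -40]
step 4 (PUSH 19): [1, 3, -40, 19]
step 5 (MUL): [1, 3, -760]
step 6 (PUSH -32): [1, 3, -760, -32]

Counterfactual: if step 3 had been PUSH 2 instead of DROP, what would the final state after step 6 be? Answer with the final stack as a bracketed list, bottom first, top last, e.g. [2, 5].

[1, 3, -40, -40, 38, -32]

(re-executing from step 3 with the substitution; state before step 3: [1, 3, -40, -40])
step 3 (PUSH 2): [1, 3, -40, -40, 2]
step 4 (PUSH 19): [1, 3, -40, -40, 2, 19]
step 5 (MUL): [1, 3, -40, -40, 38]
step 6 (PUSH -32): [1, 3, -40, -40, 38, -32]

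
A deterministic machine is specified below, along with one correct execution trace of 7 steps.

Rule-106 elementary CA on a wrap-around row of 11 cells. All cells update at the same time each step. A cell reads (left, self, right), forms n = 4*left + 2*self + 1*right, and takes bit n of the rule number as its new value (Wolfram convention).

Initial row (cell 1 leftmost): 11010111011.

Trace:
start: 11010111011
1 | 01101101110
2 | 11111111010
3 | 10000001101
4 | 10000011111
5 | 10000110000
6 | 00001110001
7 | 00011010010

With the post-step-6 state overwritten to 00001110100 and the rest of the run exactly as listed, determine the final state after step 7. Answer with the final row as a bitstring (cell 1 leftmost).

state after step 6 := 00001110100
7 | 00011011000

00011011000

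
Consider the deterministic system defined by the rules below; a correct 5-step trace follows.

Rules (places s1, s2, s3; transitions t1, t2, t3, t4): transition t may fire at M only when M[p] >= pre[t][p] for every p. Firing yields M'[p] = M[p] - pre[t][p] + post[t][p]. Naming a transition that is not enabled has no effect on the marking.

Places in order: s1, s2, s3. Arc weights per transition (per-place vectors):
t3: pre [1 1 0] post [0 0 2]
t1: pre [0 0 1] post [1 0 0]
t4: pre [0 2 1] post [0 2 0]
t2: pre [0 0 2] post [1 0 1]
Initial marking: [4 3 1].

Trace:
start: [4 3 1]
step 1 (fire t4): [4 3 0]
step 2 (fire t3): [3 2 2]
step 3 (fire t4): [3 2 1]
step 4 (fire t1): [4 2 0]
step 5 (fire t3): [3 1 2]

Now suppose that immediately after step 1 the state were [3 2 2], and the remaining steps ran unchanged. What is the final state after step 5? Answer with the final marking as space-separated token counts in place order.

2 0 5

state after step 1 := [3 2 2]
step 2 (fire t3): [2 1 4]
step 3 (fire t4): [2 1 4]
step 4 (fire t1): [3 1 3]
step 5 (fire t3): [2 0 5]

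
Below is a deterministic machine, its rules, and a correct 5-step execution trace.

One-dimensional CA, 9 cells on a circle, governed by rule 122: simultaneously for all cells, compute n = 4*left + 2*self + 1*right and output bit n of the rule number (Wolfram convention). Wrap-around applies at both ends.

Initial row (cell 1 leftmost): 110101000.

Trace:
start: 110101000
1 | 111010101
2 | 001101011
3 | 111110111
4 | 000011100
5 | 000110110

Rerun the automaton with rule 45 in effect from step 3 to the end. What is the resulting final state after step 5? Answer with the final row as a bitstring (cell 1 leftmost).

111000110

(re-executing steps 3..5 under rule 45; state before step 3: 001101011)
3 | 001011110
4 | 101110000
5 | 111000110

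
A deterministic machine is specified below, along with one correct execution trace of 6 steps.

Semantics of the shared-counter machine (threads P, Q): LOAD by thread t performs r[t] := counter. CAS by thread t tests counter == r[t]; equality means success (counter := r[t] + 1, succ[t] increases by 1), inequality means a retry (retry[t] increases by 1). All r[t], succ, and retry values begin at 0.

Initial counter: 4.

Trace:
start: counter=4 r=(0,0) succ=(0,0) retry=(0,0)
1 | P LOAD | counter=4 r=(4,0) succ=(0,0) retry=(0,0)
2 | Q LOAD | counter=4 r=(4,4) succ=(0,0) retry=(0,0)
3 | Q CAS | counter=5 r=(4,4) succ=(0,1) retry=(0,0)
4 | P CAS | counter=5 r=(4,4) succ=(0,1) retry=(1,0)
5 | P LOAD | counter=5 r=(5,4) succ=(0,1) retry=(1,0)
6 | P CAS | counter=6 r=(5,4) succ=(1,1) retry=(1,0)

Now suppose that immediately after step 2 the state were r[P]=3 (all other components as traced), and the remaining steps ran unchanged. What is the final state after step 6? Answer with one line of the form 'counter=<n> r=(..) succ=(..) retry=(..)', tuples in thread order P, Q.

counter=6 r=(5,4) succ=(1,1) retry=(1,0)

state after step 2 := counter=4 r=(3,4) succ=(0,0) retry=(0,0)
3 | Q CAS | counter=5 r=(3,4) succ=(0,1) retry=(0,0)
4 | P CAS | counter=5 r=(3,4) succ=(0,1) retry=(1,0)
5 | P LOAD | counter=5 r=(5,4) succ=(0,1) retry=(1,0)
6 | P CAS | counter=6 r=(5,4) succ=(1,1) retry=(1,0)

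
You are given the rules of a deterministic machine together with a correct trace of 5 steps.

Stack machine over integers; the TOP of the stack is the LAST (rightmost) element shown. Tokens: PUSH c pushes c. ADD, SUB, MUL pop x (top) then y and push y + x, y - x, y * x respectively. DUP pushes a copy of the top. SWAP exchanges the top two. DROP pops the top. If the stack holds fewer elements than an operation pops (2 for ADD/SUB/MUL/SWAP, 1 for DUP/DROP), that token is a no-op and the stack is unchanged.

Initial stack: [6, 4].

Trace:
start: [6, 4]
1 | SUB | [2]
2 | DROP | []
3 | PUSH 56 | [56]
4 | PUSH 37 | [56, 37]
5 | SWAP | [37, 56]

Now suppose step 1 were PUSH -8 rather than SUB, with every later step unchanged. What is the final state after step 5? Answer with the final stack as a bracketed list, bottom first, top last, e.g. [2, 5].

[6, 4, 37, 56]

(re-executing from step 1 with the substitution; state before step 1: [6, 4])
1 | PUSH -8 | [6, 4, -8]
2 | DROP | [6, 4]
3 | PUSH 56 | [6, 4, 56]
4 | PUSH 37 | [6, 4, 56, 37]
5 | SWAP | [6, 4, 37, 56]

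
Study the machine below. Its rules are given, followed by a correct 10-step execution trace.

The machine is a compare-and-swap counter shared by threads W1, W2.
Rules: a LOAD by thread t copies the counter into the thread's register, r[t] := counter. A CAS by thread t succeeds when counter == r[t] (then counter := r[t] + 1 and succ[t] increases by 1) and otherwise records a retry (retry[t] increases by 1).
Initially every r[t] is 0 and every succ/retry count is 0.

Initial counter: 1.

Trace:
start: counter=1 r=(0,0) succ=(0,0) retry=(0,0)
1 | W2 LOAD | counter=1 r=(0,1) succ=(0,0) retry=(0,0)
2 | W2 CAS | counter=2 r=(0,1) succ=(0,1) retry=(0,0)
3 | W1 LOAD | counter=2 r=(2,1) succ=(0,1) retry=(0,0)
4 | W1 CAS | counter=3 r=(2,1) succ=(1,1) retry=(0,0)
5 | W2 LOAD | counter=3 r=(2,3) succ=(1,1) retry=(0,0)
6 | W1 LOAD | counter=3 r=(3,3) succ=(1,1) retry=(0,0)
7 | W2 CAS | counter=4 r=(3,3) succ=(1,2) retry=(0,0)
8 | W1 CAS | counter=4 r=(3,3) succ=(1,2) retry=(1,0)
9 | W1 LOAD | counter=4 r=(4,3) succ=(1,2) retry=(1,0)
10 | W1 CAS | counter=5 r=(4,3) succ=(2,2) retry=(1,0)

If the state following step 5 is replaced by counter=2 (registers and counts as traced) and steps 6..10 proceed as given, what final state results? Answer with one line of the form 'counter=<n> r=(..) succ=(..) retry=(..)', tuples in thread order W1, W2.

state after step 5 := counter=2 r=(2,3) succ=(1,1) retry=(0,0)
6 | W1 LOAD | counter=2 r=(2,3) succ=(1,1) retry=(0,0)
7 | W2 CAS | counter=2 r=(2,3) succ=(1,1) retry=(0,1)
8 | W1 CAS | counter=3 r=(2,3) succ=(2,1) retry=(0,1)
9 | W1 LOAD | counter=3 r=(3,3) succ=(2,1) retry=(0,1)
10 | W1 CAS | counter=4 r=(3,3) succ=(3,1) retry=(0,1)

counter=4 r=(3,3) succ=(3,1) retry=(0,1)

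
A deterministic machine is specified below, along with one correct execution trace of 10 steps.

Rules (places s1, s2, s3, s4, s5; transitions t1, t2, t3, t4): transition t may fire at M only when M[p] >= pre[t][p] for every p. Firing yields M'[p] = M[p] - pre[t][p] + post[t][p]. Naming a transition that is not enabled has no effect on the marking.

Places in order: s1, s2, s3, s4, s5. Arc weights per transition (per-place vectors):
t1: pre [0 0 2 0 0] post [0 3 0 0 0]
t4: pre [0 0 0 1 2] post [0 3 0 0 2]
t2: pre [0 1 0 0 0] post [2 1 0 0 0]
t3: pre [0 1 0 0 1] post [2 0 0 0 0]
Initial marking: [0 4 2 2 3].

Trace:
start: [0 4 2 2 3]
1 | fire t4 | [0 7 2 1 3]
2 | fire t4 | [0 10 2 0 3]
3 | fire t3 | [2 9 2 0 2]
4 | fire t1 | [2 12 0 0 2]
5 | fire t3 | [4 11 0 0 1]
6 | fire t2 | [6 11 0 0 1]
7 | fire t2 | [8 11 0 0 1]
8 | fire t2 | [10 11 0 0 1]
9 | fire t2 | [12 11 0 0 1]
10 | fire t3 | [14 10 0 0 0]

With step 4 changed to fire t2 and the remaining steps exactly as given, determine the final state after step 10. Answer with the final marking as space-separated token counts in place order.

16 7 2 0 0

(re-executing from step 4 with the substitution; state before step 4: [2 9 2 0 2])
4 | fire t2 | [4 9 2 0 2]
5 | fire t3 | [6 8 2 0 1]
6 | fire t2 | [8 8 2 0 1]
7 | fire t2 | [10 8 2 0 1]
8 | fire t2 | [12 8 2 0 1]
9 | fire t2 | [14 8 2 0 1]
10 | fire t3 | [16 7 2 0 0]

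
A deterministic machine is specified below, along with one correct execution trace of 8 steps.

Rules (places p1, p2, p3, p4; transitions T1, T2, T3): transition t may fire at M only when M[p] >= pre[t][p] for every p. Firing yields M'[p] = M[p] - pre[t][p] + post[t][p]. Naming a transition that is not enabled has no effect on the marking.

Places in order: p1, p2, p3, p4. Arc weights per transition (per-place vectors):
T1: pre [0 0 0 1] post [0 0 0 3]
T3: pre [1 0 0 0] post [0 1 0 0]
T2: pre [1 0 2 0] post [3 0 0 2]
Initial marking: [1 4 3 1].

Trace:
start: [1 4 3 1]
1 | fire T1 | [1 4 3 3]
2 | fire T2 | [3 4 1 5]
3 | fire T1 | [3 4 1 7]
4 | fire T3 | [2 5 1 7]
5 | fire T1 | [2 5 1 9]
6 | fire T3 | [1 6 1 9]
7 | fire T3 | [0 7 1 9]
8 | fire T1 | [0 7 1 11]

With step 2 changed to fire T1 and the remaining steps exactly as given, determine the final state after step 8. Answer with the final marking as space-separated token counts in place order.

(re-executing from step 2 with the substitution; state before step 2: [1 4 3 3])
2 | fire T1 | [1 4 3 5]
3 | fire T1 | [1 4 3 7]
4 | fire T3 | [0 5 3 7]
5 | fire T1 | [0 5 3 9]
6 | fire T3 | [0 5 3 9]
7 | fire T3 | [0 5 3 9]
8 | fire T1 | [0 5 3 11]

0 5 3 11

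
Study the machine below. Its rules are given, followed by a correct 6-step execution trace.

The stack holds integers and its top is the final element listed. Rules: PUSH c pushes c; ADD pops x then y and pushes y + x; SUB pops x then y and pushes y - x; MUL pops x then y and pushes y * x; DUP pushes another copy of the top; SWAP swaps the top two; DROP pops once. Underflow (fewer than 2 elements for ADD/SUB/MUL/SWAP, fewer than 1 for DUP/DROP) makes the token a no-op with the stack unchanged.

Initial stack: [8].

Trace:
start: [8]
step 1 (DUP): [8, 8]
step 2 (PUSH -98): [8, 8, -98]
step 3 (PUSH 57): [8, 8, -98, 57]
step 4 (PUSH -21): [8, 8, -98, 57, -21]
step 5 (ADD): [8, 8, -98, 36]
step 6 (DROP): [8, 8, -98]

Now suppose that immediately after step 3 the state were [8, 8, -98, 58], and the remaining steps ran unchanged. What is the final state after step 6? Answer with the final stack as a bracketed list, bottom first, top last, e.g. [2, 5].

state after step 3 := [8, 8, -98, 58]
step 4 (PUSH -21): [8, 8, -98, 58, -21]
step 5 (ADD): [8, 8, -98, 37]
step 6 (DROP): [8, 8, -98]

[8, 8, -98]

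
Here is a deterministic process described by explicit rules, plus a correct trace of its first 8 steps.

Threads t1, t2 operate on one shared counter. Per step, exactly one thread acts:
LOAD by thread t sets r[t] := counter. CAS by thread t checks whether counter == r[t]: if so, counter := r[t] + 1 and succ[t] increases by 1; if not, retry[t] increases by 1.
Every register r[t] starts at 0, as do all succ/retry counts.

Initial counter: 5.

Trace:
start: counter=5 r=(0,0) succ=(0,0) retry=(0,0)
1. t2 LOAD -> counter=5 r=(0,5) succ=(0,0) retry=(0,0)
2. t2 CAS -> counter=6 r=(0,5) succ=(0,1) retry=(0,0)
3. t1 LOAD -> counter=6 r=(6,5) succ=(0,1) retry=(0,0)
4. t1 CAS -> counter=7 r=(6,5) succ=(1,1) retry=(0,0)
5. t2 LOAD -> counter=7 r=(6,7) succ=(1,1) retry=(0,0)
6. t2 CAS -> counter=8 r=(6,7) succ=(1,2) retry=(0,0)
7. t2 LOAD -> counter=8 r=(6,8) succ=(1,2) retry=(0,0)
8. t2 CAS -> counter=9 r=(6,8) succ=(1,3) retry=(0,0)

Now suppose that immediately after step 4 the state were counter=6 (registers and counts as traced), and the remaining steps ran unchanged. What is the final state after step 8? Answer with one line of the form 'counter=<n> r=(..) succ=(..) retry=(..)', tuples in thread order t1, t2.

counter=8 r=(6,7) succ=(1,3) retry=(0,0)

state after step 4 := counter=6 r=(6,5) succ=(1,1) retry=(0,0)
5. t2 LOAD -> counter=6 r=(6,6) succ=(1,1) retry=(0,0)
6. t2 CAS -> counter=7 r=(6,6) succ=(1,2) retry=(0,0)
7. t2 LOAD -> counter=7 r=(6,7) succ=(1,2) retry=(0,0)
8. t2 CAS -> counter=8 r=(6,7) succ=(1,3) retry=(0,0)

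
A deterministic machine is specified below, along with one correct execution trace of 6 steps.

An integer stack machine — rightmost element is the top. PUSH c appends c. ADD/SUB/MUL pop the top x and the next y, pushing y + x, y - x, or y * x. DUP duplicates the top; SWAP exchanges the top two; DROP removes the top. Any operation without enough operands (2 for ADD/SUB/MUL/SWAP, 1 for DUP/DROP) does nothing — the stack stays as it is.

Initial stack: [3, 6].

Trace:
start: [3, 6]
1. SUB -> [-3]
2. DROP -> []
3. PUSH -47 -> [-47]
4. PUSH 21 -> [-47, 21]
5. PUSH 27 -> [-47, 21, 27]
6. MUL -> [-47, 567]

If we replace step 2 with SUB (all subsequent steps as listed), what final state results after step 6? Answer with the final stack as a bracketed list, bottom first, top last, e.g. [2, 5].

(re-executing from step 2 with the substitution; state before step 2: [-3])
2. SUB -> [-3]
3. PUSH -47 -> [-3, -47]
4. PUSH 21 -> [-3, -47, 21]
5. PUSH 27 -> [-3, -47, 21, 27]
6. MUL -> [-3, -47, 567]

[-3, -47, 567]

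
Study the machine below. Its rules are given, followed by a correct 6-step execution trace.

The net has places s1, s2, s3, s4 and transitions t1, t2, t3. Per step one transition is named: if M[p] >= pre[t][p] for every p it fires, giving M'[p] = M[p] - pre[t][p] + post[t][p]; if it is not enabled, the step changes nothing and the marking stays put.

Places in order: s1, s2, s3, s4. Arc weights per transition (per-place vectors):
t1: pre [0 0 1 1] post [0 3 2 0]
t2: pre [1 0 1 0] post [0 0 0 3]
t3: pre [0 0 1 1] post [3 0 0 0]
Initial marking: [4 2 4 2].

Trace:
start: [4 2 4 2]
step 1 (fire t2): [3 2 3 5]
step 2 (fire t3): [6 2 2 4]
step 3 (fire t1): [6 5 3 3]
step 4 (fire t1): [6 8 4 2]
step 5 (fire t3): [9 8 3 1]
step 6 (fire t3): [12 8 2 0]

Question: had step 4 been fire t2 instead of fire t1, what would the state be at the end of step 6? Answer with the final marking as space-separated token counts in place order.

11 5 0 4

(re-executing from step 4 with the substitution; state before step 4: [6 5 3 3])
step 4 (fire t2): [5 5 2 6]
step 5 (fire t3): [8 5 1 5]
step 6 (fire t3): [11 5 0 4]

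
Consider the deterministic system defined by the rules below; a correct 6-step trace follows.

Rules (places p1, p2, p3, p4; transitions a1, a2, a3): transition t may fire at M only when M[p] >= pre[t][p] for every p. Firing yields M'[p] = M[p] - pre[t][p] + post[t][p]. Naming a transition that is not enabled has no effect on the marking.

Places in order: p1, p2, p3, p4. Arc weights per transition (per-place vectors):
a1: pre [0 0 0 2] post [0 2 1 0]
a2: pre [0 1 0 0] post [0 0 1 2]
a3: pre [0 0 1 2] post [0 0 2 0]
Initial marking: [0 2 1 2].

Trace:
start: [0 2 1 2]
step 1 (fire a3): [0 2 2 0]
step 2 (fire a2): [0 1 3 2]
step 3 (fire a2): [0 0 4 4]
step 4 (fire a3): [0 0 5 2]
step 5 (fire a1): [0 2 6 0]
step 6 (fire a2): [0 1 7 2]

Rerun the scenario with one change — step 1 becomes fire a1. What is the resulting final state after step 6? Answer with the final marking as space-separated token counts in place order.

(re-executing from step 1 with the substitution; state before step 1: [0 2 1 2])
step 1 (fire a1): [0 4 2 0]
step 2 (fire a2): [0 3 3 2]
step 3 (fire a2): [0 2 4 4]
step 4 (fire a3): [0 2 5 2]
step 5 (fire a1): [0 4 6 0]
step 6 (fire a2): [0 3 7 2]

0 3 7 2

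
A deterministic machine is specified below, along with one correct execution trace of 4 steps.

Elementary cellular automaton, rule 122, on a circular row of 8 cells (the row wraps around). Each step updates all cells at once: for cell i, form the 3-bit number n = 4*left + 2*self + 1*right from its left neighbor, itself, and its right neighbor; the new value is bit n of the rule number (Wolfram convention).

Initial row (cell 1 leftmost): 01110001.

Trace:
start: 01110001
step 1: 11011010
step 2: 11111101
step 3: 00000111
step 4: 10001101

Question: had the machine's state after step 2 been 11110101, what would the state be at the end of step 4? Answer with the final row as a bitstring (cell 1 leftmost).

10111111

state after step 2 := 11110101
step 3: 00011011
step 4: 10111111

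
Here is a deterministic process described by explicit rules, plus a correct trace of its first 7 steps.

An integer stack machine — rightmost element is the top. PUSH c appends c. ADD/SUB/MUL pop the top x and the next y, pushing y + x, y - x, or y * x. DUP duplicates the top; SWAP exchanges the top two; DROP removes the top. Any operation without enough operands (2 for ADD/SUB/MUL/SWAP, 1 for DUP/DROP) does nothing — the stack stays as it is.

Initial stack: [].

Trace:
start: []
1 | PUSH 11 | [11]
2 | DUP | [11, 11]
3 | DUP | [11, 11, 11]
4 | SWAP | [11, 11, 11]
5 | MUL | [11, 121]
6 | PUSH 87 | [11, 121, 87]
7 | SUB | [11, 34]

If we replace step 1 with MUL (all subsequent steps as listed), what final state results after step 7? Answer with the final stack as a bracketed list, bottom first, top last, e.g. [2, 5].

(re-executing from step 1 with the substitution; state before step 1: [])
1 | MUL | []
2 | DUP | []
3 | DUP | []
4 | SWAP | []
5 | MUL | []
6 | PUSH 87 | [87]
7 | SUB | [87]

[87]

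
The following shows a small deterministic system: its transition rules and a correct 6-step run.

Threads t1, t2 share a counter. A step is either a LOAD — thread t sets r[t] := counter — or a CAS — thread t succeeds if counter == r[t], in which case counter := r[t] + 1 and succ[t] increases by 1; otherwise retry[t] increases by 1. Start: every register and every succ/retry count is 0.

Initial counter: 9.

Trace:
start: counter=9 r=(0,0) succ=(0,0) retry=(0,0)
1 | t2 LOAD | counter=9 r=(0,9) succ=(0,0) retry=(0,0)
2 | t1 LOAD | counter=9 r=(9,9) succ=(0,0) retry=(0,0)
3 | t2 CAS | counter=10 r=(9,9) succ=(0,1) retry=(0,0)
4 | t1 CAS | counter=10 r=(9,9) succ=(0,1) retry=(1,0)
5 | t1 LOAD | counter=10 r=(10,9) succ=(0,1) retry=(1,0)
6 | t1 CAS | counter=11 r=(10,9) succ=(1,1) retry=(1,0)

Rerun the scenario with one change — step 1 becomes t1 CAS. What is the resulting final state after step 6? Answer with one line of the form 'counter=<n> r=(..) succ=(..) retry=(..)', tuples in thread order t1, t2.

(re-executing from step 1 with the substitution; state before step 1: counter=9 r=(0,0) succ=(0,0) retry=(0,0))
1 | t1 CAS | counter=9 r=(0,0) succ=(0,0) retry=(1,0)
2 | t1 LOAD | counter=9 r=(9,0) succ=(0,0) retry=(1,0)
3 | t2 CAS | counter=9 r=(9,0) succ=(0,0) retry=(1,1)
4 | t1 CAS | counter=10 r=(9,0) succ=(1,0) retry=(1,1)
5 | t1 LOAD | counter=10 r=(10,0) succ=(1,0) retry=(1,1)
6 | t1 CAS | counter=11 r=(10,0) succ=(2,0) retry=(1,1)

counter=11 r=(10,0) succ=(2,0) retry=(1,1)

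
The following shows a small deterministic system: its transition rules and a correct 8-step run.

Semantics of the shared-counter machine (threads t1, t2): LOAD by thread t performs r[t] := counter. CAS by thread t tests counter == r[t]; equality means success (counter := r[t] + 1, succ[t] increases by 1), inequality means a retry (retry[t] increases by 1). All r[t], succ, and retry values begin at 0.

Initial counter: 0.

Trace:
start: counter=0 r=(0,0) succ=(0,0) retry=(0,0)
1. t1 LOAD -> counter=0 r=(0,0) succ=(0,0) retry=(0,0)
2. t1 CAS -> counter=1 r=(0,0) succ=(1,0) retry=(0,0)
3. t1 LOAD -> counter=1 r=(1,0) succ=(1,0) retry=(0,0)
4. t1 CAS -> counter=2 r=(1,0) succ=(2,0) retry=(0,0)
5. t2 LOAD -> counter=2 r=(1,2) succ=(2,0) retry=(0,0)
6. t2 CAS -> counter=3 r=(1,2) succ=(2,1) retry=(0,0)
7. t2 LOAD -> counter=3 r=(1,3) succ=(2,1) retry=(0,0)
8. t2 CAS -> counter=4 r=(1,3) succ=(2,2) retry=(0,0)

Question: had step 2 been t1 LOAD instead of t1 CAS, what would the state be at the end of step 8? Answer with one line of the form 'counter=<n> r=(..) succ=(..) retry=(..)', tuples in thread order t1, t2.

(re-executing from step 2 with the substitution; state before step 2: counter=0 r=(0,0) succ=(0,0) retry=(0,0))
2. t1 LOAD -> counter=0 r=(0,0) succ=(0,0) retry=(0,0)
3. t1 LOAD -> counter=0 r=(0,0) succ=(0,0) retry=(0,0)
4. t1 CAS -> counter=1 r=(0,0) succ=(1,0) retry=(0,0)
5. t2 LOAD -> counter=1 r=(0,1) succ=(1,0) retry=(0,0)
6. t2 CAS -> counter=2 r=(0,1) succ=(1,1) retry=(0,0)
7. t2 LOAD -> counter=2 r=(0,2) succ=(1,1) retry=(0,0)
8. t2 CAS -> counter=3 r=(0,2) succ=(1,2) retry=(0,0)

counter=3 r=(0,2) succ=(1,2) retry=(0,0)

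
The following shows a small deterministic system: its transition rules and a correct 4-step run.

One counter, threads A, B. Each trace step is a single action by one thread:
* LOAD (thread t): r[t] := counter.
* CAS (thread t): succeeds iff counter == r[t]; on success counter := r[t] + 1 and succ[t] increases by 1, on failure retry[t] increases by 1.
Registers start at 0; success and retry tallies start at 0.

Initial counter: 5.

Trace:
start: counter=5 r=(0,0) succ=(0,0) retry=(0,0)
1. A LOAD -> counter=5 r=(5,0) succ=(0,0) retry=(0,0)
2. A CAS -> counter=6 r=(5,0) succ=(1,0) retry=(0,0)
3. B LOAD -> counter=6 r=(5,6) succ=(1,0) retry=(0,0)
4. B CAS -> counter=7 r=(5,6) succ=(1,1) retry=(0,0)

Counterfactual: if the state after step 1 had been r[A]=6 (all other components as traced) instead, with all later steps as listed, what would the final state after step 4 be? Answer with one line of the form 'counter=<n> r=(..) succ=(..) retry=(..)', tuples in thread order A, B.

state after step 1 := counter=5 r=(6,0) succ=(0,0) retry=(0,0)
2. A CAS -> counter=5 r=(6,0) succ=(0,0) retry=(1,0)
3. B LOAD -> counter=5 r=(6,5) succ=(0,0) retry=(1,0)
4. B CAS -> counter=6 r=(6,5) succ=(0,1) retry=(1,0)

counter=6 r=(6,5) succ=(0,1) retry=(1,0)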